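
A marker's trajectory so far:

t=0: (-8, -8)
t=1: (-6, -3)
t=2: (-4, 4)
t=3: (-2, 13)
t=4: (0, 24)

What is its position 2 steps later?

(4, 52)

First differences are (+2, +5), (+2, +7), (+2, +9), (+2, +11); their common second difference is (+0, +2) (constant acceleration).
step 5: (0, 24) + (+2, +13) → (2, 37)
step 6: (2, 37) + (+2, +15) → (4, 52)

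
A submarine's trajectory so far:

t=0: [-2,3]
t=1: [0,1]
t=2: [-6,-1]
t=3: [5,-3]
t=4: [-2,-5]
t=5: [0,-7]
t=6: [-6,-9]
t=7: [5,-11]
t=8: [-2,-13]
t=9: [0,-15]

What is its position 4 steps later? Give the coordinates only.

[0,-23]

First: cycles through -2, 0, -6, 5 every 4 steps. Step 13 lands at position 1 of the cycle → 0.
Second: linear, -2 per step → -23 at step 13.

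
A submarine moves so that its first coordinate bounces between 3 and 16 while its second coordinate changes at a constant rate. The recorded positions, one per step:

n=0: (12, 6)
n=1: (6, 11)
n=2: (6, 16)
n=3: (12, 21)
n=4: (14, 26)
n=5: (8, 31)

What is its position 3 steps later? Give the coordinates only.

(16, 46)

The first coordinate travels 6 per step and bounces off the walls at 3 and 16.
  step 6: 8 → 4
  step 7: 4 → 10
  step 8: 10 → 16
The second coordinate changes by +5 each step: at step 8 it is 46.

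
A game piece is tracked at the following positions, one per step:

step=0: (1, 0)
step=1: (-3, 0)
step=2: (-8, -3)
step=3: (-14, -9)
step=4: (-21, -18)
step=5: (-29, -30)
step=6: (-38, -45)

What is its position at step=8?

Taking differences between consecutive positions: (-4, +0), (-5, -3), (-6, -6), (-7, -9), (-8, -12), (-9, -15). These grow by (-1, -3) each step.
step 7: (-38, -45) + (-10, -18) → (-48, -63)
step 8: (-48, -63) + (-11, -21) → (-59, -84)

(-59, -84)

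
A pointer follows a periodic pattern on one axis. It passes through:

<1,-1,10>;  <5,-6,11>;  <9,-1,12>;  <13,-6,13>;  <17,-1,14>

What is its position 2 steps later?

<25,-1,16>

The first coordinate changes by +4 each step, so at step 6 it is 1 + 6·(4) = 25.
The second coordinate repeats the cycle [-1, -6] with period 2; step 6 mod 2 = 0, giving -1.
The third coordinate changes by +1 each step, so at step 6 it is 10 + 6·(1) = 16.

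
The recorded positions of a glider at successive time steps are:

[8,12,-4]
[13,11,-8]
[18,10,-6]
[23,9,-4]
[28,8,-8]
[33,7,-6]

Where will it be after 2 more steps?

The first coordinate changes by +5 each step, so at step 7 it is 8 + 7·(5) = 43.
The second coordinate changes by -1 each step, so at step 7 it is 12 + 7·(-1) = 5.
The third coordinate repeats the cycle [-4, -8, -6] with period 3; step 7 mod 3 = 1, giving -8.

[43,5,-8]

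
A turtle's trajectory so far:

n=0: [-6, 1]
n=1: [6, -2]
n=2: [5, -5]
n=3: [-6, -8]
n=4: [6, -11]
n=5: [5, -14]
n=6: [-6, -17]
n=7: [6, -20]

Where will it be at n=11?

[5, -32]

The first coordinate repeats the cycle [-6, 6, 5] with period 3; step 11 mod 3 = 2, giving 5.
The second coordinate changes by -3 each step, so at step 11 it is 1 + 11·(-3) = -32.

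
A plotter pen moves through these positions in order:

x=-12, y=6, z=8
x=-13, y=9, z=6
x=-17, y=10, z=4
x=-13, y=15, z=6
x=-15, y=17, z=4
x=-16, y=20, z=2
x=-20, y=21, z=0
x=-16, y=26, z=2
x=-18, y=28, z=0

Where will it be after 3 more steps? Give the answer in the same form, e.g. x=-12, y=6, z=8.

The moves between consecutive positions are (-1, +3, -2), (-4, +1, -2), (+4, +5, +2), (-2, +2, -2), (-1, +3, -2), (-4, +1, -2), (+4, +5, +2), (-2, +2, -2); they repeat the 4-cycle [(-1, +3, -2), (-4, +1, -2), (+4, +5, +2), (-2, +2, -2)].
step 9: apply (-1, +3, -2) → x=-19, y=31, z=-2
step 10: apply (-4, +1, -2) → x=-23, y=32, z=-4
step 11: apply (+4, +5, +2) → x=-19, y=37, z=-2

x=-19, y=37, z=-2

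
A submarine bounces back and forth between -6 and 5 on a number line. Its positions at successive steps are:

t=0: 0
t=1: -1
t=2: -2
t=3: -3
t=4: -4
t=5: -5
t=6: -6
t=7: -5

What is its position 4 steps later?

-1

The value reflects between -6 and 5, moving 1 per step.
  step 8: -5 → -4
  step 9: -4 → -3
  step 10: -3 → -2
  step 11: -2 → -1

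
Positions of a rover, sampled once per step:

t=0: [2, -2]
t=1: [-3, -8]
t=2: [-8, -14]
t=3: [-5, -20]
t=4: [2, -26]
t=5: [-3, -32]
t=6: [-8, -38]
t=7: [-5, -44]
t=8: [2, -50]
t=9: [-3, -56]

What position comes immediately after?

[-8, -62]

The first coordinate repeats the cycle [2, -3, -8, -5] with period 4; step 10 mod 4 = 2, giving -8.
The second coordinate changes by -6 each step, so at step 10 it is -2 + 10·(-6) = -62.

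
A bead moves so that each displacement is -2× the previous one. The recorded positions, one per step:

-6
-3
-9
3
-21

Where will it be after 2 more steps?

-69

Consecutive displacements +3, -6, +12, -24 scale by a factor of -2 each step.
step 5: -21 + 48 → 27
step 6: 27 − 96 → -69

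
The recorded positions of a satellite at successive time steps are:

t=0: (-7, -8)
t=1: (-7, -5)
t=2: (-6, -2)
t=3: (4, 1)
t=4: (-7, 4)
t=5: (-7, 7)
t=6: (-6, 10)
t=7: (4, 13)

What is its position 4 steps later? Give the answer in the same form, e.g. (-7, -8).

(4, 25)

The first coordinate repeats the cycle [-7, -7, -6, 4] with period 4; step 11 mod 4 = 3, giving 4.
The second coordinate changes by +3 each step, so at step 11 it is -8 + 11·(3) = 25.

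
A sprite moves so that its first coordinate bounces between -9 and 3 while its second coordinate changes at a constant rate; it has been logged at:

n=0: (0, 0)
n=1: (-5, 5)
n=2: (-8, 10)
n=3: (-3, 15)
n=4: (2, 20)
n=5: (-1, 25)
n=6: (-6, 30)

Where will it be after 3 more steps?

(3, 45)

The first coordinate reflects between -9 and 3, moving 5 per step.
  step 7: -6 → -7
  step 8: -7 → -2
  step 9: -2 → 3
The second coordinate changes by +5 each step: at step 9 it is 45.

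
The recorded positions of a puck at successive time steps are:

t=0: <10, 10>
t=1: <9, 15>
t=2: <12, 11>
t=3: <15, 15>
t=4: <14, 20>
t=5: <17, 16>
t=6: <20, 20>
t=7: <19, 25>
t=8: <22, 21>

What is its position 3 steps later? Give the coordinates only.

<27, 26>

Differencing gives <-1, +5>, <+3, -4>, <+3, +4>, <-1, +5>, <+3, -4>, <+3, +4>, <-1, +5>, <+3, -4>. This is the pattern <-1, +5>, <+3, -4>, <+3, +4> repeated.
step 9: apply <+3, +4> → <25, 25>
step 10: apply <-1, +5> → <24, 30>
step 11: apply <+3, -4> → <27, 26>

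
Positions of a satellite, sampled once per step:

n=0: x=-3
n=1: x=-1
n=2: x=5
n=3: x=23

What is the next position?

Step-to-step displacements: +2, +6, +18; each is 3× the previous.
step 4: 23 + 54 → x=77

x=77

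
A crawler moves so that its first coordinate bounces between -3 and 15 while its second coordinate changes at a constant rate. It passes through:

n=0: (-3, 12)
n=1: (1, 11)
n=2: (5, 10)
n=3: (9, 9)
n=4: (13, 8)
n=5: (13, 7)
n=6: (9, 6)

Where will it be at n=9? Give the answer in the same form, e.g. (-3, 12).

(-3, 3)

The first coordinate reflects between -3 and 15, moving 4 per step.
  step 7: 9 → 5
  step 8: 5 → 1
  step 9: 1 → -3
The second coordinate changes by -1 each step: at step 9 it is 3.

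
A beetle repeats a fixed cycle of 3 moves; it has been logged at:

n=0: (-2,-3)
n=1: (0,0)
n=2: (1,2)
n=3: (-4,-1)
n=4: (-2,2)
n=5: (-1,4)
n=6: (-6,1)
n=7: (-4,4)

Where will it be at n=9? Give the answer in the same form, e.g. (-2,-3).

The moves between consecutive positions are (+2,+3), (+1,+2), (-5,-3), (+2,+3), (+1,+2), (-5,-3), (+2,+3); they repeat the 3-cycle [(+2,+3), (+1,+2), (-5,-3)].
step 8: apply (+1,+2) → (-3,6)
step 9: apply (-5,-3) → (-8,3)

(-8,3)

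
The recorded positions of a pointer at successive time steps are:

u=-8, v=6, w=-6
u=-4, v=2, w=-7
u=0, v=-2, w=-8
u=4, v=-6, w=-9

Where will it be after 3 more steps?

u=16, v=-18, w=-12

Constant displacement of (+4, -4, -1) per step.
step 4: u=4, v=-6, w=-9 + (+4, -4, -1) → u=8, v=-10, w=-10
step 5: u=8, v=-10, w=-10 + (+4, -4, -1) → u=12, v=-14, w=-11
step 6: u=12, v=-14, w=-11 + (+4, -4, -1) → u=16, v=-18, w=-12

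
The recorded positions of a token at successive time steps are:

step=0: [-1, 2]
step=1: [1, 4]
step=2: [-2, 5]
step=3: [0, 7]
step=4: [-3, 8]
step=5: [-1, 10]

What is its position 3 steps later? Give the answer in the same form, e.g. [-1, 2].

[-5, 14]

Differencing gives [+2, +2], [-3, +1], [+2, +2], [-3, +1], [+2, +2]. This is the pattern [+2, +2], [-3, +1] repeated.
step 6: apply [-3, +1] → [-4, 11]
step 7: apply [+2, +2] → [-2, 13]
step 8: apply [-3, +1] → [-5, 14]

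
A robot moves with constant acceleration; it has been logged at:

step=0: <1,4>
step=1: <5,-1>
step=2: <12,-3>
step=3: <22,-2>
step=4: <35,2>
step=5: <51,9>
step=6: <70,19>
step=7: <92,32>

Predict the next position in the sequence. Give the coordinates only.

Successive displacements: <+4,-5>, <+7,-2>, <+10,+1>, <+13,+4>, <+16,+7>, <+19,+10>, <+22,+13> — each changes by <+3,+3>.
step 8: <92,32> + <+25,+16> → <117,48>

<117,48>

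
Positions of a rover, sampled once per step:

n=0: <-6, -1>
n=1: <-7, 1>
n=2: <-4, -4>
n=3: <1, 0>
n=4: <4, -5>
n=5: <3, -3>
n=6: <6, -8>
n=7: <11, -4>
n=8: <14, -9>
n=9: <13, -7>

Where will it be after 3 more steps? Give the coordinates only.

<24, -13>

Step-to-step displacements: <-1, +2>, <+3, -5>, <+5, +4>, <+3, -5>, <-1, +2>, <+3, -5>, <+5, +4>, <+3, -5>, <-1, +2> — a repeating cycle of length 4.
step 10: apply <+3, -5> → <16, -12>
step 11: apply <+5, +4> → <21, -8>
step 12: apply <+3, -5> → <24, -13>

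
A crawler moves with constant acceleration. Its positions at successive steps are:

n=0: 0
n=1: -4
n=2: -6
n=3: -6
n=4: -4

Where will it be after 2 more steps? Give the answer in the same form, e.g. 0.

Taking differences between consecutive positions: -4, -2, +0, +2. These grow by +2 each step.
step 5: -4 + 4 → 0
step 6: 0 + 6 → 6

6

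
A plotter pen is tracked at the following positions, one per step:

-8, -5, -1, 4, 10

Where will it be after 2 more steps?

First differences are +3, +4, +5, +6; their common second difference is +1 (constant acceleration).
step 5: 10 + 7 → 17
step 6: 17 + 8 → 25

25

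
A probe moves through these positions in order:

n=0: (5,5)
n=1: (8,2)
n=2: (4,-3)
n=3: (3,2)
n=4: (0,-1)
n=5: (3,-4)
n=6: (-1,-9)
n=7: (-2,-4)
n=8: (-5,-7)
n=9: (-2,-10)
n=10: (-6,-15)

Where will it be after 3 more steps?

(-7,-16)

Differencing gives (+3,-3), (-4,-5), (-1,+5), (-3,-3), (+3,-3), (-4,-5), (-1,+5), (-3,-3), (+3,-3), (-4,-5). This is the pattern (+3,-3), (-4,-5), (-1,+5), (-3,-3) repeated.
step 11: apply (-1,+5) → (-7,-10)
step 12: apply (-3,-3) → (-10,-13)
step 13: apply (+3,-3) → (-7,-16)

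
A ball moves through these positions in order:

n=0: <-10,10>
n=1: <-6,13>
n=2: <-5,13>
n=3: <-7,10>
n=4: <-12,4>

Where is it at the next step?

Successive displacements: <+4,+3>, <+1,+0>, <-2,-3>, <-5,-6> — each changes by <-3,-3>.
step 5: <-12,4> + <-8,-9> → <-20,-5>

<-20,-5>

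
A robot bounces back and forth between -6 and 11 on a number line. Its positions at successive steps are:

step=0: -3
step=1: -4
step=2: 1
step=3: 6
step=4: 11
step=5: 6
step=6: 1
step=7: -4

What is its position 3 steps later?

The value reflects between -6 and 11, moving 5 per step.
  step 8: -4 → -3
  step 9: -3 → 2
  step 10: 2 → 7

7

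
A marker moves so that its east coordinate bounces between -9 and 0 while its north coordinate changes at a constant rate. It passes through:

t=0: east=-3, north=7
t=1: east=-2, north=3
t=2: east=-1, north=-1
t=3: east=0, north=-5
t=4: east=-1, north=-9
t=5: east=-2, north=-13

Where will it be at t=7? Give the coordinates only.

The east coordinate travels 1 per step and bounces off the walls at -9 and 0.
  step 6: -2 → -3
  step 7: -3 → -4
The north coordinate changes by -4 each step: at step 7 it is -21.

east=-4, north=-21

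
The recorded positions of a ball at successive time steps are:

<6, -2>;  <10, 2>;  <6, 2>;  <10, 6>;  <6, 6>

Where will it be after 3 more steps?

<10, 14>

Differencing gives <+4, +4>, <-4, +0>, <+4, +4>, <-4, +0>. This is the pattern <+4, +4>, <-4, +0> repeated.
step 5: apply <+4, +4> → <10, 10>
step 6: apply <-4, +0> → <6, 10>
step 7: apply <+4, +4> → <10, 14>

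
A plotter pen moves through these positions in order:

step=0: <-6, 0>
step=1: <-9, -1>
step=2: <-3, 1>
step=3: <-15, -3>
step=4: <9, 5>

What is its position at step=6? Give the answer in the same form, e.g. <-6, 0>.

Consecutive displacements <-3, -1>, <+6, +2>, <-12, -4>, <+24, +8> scale by a factor of -2 each step.
step 5: <9, 5> + <-48, -16> → <-39, -11>
step 6: <-39, -11> + <+96, +32> → <57, 21>

<57, 21>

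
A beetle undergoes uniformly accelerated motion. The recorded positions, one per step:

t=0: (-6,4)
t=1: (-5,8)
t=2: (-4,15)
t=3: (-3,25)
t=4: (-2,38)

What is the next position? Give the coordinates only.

(-1,54)

Taking differences between consecutive positions: (+1,+4), (+1,+7), (+1,+10), (+1,+13). These grow by (+0,+3) each step.
step 5: (-2,38) + (+1,+16) → (-1,54)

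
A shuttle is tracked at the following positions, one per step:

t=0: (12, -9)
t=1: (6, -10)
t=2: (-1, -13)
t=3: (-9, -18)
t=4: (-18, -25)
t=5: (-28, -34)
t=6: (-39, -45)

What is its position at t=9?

(-78, -90)

First differences are (-6, -1), (-7, -3), (-8, -5), (-9, -7), (-10, -9), (-11, -11); their common second difference is (-1, -2) (constant acceleration).
step 7: (-39, -45) + (-12, -13) → (-51, -58)
step 8: (-51, -58) + (-13, -15) → (-64, -73)
step 9: (-64, -73) + (-14, -17) → (-78, -90)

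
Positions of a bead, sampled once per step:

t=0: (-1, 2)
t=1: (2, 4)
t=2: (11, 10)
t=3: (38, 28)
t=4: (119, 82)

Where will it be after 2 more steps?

(1091, 730)

Step-to-step displacements: (+3, +2), (+9, +6), (+27, +18), (+81, +54); each is 3× the previous.
step 5: (119, 82) + (+243, +162) → (362, 244)
step 6: (362, 244) + (+729, +486) → (1091, 730)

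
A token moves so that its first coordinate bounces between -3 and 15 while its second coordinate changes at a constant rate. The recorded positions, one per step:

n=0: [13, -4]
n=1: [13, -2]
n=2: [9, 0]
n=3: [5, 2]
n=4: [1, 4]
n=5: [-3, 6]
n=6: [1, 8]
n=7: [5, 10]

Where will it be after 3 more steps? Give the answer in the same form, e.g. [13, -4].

[13, 16]

The first coordinate travels 4 per step and bounces off the walls at -3 and 15.
  step 8: 5 → 9
  step 9: 9 → 13
  step 10: 13 → 13
The second coordinate changes by +2 each step: at step 10 it is 16.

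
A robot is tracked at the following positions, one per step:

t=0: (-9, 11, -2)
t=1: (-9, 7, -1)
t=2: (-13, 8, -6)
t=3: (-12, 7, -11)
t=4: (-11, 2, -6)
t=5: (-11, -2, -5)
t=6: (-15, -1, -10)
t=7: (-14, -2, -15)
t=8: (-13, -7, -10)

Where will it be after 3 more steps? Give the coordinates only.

Step-to-step displacements: (+0, -4, +1), (-4, +1, -5), (+1, -1, -5), (+1, -5, +5), (+0, -4, +1), (-4, +1, -5), (+1, -1, -5), (+1, -5, +5) — a repeating cycle of length 4.
step 9: apply (+0, -4, +1) → (-13, -11, -9)
step 10: apply (-4, +1, -5) → (-17, -10, -14)
step 11: apply (+1, -1, -5) → (-16, -11, -19)

(-16, -11, -19)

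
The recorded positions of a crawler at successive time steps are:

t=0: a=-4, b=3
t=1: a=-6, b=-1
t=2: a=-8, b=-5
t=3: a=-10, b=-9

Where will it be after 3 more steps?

The position changes by (-2, -4) every step.
step 4: a=-10, b=-9 + (-2, -4) → a=-12, b=-13
step 5: a=-12, b=-13 + (-2, -4) → a=-14, b=-17
step 6: a=-14, b=-17 + (-2, -4) → a=-16, b=-21

a=-16, b=-21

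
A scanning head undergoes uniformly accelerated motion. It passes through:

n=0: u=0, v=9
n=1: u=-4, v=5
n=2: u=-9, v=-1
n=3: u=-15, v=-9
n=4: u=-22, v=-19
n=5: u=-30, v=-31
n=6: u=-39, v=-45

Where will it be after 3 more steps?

Taking differences between consecutive positions: (-4,-4), (-5,-6), (-6,-8), (-7,-10), (-8,-12), (-9,-14). These grow by (-1,-2) each step.
step 7: u=-39, v=-45 + (-10,-16) → u=-49, v=-61
step 8: u=-49, v=-61 + (-11,-18) → u=-60, v=-79
step 9: u=-60, v=-79 + (-12,-20) → u=-72, v=-99

u=-72, v=-99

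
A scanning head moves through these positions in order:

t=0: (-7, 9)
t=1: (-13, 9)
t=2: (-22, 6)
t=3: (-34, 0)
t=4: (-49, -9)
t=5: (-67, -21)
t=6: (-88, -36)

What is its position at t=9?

(-169, -99)

First differences are (-6, +0), (-9, -3), (-12, -6), (-15, -9), (-18, -12), (-21, -15); their common second difference is (-3, -3) (constant acceleration).
step 7: (-88, -36) + (-24, -18) → (-112, -54)
step 8: (-112, -54) + (-27, -21) → (-139, -75)
step 9: (-139, -75) + (-30, -24) → (-169, -99)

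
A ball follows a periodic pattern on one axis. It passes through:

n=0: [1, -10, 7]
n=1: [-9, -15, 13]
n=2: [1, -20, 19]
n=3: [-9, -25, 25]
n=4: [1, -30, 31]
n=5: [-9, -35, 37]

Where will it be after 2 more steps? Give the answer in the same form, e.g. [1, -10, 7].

[-9, -45, 49]

First: cycles through 1, -9 every 2 steps. Step 7 lands at position 1 of the cycle → -9.
Second: linear, -5 per step → -45 at step 7.
Third: linear, +6 per step → 49 at step 7.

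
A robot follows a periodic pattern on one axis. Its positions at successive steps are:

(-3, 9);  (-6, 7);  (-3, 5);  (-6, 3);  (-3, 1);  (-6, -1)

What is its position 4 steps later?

(-6, -9)

The first coordinate repeats the cycle [-3, -6] with period 2; step 9 mod 2 = 1, giving -6.
The second coordinate changes by -2 each step, so at step 9 it is 9 + 9·(-2) = -9.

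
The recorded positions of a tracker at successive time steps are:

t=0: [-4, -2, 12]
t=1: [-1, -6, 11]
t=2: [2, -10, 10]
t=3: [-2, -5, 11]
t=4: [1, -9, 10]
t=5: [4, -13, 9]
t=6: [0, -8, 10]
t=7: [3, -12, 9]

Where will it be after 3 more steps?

Differencing gives [+3, -4, -1], [+3, -4, -1], [-4, +5, +1], [+3, -4, -1], [+3, -4, -1], [-4, +5, +1], [+3, -4, -1]. This is the pattern [+3, -4, -1], [+3, -4, -1], [-4, +5, +1] repeated.
step 8: apply [+3, -4, -1] → [6, -16, 8]
step 9: apply [-4, +5, +1] → [2, -11, 9]
step 10: apply [+3, -4, -1] → [5, -15, 8]

[5, -15, 8]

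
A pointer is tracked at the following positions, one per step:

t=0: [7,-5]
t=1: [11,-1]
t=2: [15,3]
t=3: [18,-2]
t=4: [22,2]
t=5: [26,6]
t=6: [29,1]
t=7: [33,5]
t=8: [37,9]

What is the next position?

[40,4]

Differencing gives [+4,+4], [+4,+4], [+3,-5], [+4,+4], [+4,+4], [+3,-5], [+4,+4], [+4,+4]. This is the pattern [+4,+4], [+4,+4], [+3,-5] repeated.
step 9: apply [+3,-5] → [40,4]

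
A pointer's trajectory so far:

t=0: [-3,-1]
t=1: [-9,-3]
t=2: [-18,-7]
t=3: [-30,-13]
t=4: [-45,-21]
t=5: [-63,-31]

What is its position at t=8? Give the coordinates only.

Taking differences between consecutive positions: [-6,-2], [-9,-4], [-12,-6], [-15,-8], [-18,-10]. These grow by [-3,-2] each step.
step 6: [-63,-31] + [-21,-12] → [-84,-43]
step 7: [-84,-43] + [-24,-14] → [-108,-57]
step 8: [-108,-57] + [-27,-16] → [-135,-73]

[-135,-73]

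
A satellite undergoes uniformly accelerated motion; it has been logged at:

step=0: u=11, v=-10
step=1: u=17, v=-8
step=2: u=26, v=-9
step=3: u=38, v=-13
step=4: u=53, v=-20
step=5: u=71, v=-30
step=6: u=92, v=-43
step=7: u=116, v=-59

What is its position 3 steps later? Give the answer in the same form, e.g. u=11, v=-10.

First differences are (+6, +2), (+9, -1), (+12, -4), (+15, -7), (+18, -10), (+21, -13), (+24, -16); their common second difference is (+3, -3) (constant acceleration).
step 8: u=116, v=-59 + (+27, -19) → u=143, v=-78
step 9: u=143, v=-78 + (+30, -22) → u=173, v=-100
step 10: u=173, v=-100 + (+33, -25) → u=206, v=-125

u=206, v=-125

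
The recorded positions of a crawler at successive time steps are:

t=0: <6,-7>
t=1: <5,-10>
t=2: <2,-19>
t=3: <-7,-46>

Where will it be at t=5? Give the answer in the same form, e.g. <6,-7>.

Consecutive displacements <-1,-3>, <-3,-9>, <-9,-27> scale by a factor of 3 each step.
step 4: <-7,-46> + <-27,-81> → <-34,-127>
step 5: <-34,-127> + <-81,-243> → <-115,-370>

<-115,-370>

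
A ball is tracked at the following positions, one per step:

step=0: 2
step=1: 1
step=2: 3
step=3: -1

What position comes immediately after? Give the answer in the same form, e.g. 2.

Step-to-step displacements: -1, +2, -4; each is -2× the previous.
step 4: -1 + 8 → 7

7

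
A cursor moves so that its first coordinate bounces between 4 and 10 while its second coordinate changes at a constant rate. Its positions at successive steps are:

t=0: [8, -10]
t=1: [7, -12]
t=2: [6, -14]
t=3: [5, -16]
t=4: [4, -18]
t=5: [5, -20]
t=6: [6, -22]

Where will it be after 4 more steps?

[10, -30]

The first coordinate travels 1 per step and bounces off the walls at 4 and 10.
  step 7: 6 → 7
  step 8: 7 → 8
  step 9: 8 → 9
  step 10: 9 → 10
The second coordinate changes by -2 each step: at step 10 it is -30.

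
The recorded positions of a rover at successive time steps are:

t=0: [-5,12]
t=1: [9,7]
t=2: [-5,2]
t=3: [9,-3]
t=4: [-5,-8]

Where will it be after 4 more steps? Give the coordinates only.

[-5,-28]

The first coordinate repeats the cycle [-5, 9] with period 2; step 8 mod 2 = 0, giving -5.
The second coordinate changes by -5 each step, so at step 8 it is 12 + 8·(-5) = -28.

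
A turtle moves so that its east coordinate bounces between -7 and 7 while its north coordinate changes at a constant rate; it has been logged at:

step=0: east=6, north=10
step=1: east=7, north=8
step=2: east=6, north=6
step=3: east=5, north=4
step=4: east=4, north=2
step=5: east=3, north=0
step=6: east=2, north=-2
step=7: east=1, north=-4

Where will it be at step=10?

The east coordinate reflects between -7 and 7, moving 1 per step.
  step 8: 1 → 0
  step 9: 0 → -1
  step 10: -1 → -2
The north coordinate changes by -2 each step: at step 10 it is -10.

east=-2, north=-10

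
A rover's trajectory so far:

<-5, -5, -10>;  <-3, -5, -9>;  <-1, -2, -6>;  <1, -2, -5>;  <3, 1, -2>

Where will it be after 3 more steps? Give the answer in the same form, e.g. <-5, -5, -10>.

Differencing gives <+2, +0, +1>, <+2, +3, +3>, <+2, +0, +1>, <+2, +3, +3>. This is the pattern <+2, +0, +1>, <+2, +3, +3> repeated.
step 5: apply <+2, +0, +1> → <5, 1, -1>
step 6: apply <+2, +3, +3> → <7, 4, 2>
step 7: apply <+2, +0, +1> → <9, 4, 3>

<9, 4, 3>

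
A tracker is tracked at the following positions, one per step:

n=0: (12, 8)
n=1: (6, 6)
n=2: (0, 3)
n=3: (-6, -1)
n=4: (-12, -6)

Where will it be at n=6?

(-24, -19)

First differences are (-6, -2), (-6, -3), (-6, -4), (-6, -5); their common second difference is (+0, -1) (constant acceleration).
step 5: (-12, -6) + (-6, -6) → (-18, -12)
step 6: (-18, -12) + (-6, -7) → (-24, -19)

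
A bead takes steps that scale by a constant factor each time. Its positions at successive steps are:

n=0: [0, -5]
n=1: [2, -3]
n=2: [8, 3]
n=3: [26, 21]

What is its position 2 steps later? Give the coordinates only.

[242, 237]

The jumps are [+2, +2], [+6, +6], [+18, +18] — a geometric progression with ratio 3.
step 4: [26, 21] + [+54, +54] → [80, 75]
step 5: [80, 75] + [+162, +162] → [242, 237]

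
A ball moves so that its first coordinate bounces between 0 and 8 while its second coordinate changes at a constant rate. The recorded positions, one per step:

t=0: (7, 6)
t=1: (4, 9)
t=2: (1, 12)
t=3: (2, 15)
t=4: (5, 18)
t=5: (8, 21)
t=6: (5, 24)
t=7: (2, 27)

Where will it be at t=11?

The first coordinate travels 3 per step and bounces off the walls at 0 and 8.
  step 8: 2 → 1
  step 9: 1 → 4
  step 10: 4 → 7
  step 11: 7 → 6
The second coordinate changes by +3 each step: at step 11 it is 39.

(6, 39)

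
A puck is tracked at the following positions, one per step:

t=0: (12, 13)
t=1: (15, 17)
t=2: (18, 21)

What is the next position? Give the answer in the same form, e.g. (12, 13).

(21, 25)

Each step adds (+3, +4) to the position.
step 3: (18, 21) + (+3, +4) → (21, 25)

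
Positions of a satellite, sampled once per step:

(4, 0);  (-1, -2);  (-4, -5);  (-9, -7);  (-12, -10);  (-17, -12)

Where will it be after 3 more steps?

The moves between consecutive positions are (-5, -2), (-3, -3), (-5, -2), (-3, -3), (-5, -2); they repeat the 2-cycle [(-5, -2), (-3, -3)].
step 6: apply (-3, -3) → (-20, -15)
step 7: apply (-5, -2) → (-25, -17)
step 8: apply (-3, -3) → (-28, -20)

(-28, -20)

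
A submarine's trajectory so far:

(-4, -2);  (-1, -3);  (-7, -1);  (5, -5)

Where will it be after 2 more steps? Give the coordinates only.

The jumps are (+3, -1), (-6, +2), (+12, -4) — a geometric progression with ratio -2.
step 4: (5, -5) + (-24, +8) → (-19, 3)
step 5: (-19, 3) + (+48, -16) → (29, -13)

(29, -13)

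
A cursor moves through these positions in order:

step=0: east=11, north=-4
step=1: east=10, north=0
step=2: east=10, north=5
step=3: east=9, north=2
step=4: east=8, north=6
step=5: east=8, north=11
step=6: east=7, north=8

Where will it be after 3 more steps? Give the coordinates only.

Step-to-step displacements: (-1, +4), (+0, +5), (-1, -3), (-1, +4), (+0, +5), (-1, -3) — a repeating cycle of length 3.
step 7: apply (-1, +4) → east=6, north=12
step 8: apply (+0, +5) → east=6, north=17
step 9: apply (-1, -3) → east=5, north=14

east=5, north=14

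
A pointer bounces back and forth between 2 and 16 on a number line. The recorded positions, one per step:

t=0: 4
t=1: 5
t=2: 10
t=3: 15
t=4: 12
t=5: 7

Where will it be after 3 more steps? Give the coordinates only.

The value reflects between 2 and 16, moving 5 per step.
  step 6: 7 → 2
  step 7: 2 → 7
  step 8: 7 → 12

12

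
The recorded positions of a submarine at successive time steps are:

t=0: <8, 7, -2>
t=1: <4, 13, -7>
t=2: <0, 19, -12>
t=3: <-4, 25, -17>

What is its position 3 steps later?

<-16, 43, -32>

The position changes by <-4, +6, -5> every step.
step 4: <-4, 25, -17> + <-4, +6, -5> → <-8, 31, -22>
step 5: <-8, 31, -22> + <-4, +6, -5> → <-12, 37, -27>
step 6: <-12, 37, -27> + <-4, +6, -5> → <-16, 43, -32>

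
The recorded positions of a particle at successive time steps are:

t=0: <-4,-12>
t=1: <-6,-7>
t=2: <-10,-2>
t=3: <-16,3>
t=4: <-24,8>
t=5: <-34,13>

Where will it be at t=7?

Taking differences between consecutive positions: <-2,+5>, <-4,+5>, <-6,+5>, <-8,+5>, <-10,+5>. These grow by <-2,+0> each step.
step 6: <-34,13> + <-12,+5> → <-46,18>
step 7: <-46,18> + <-14,+5> → <-60,23>

<-60,23>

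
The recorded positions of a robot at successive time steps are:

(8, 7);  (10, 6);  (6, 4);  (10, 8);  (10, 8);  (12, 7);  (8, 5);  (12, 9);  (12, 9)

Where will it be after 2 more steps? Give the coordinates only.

(10, 6)

The moves between consecutive positions are (+2, -1), (-4, -2), (+4, +4), (+0, +0), (+2, -1), (-4, -2), (+4, +4), (+0, +0); they repeat the 4-cycle [(+2, -1), (-4, -2), (+4, +4), (+0, +0)].
step 9: apply (+2, -1) → (14, 8)
step 10: apply (-4, -2) → (10, 6)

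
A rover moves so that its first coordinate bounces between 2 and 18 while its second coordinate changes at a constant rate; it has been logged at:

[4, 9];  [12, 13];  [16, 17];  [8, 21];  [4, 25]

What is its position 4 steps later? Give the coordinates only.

The first coordinate reflects between 2 and 18, moving 8 per step.
  step 5: 4 → 12
  step 6: 12 → 16
  step 7: 16 → 8
  step 8: 8 → 4
The second coordinate changes by +4 each step: at step 8 it is 41.

[4, 41]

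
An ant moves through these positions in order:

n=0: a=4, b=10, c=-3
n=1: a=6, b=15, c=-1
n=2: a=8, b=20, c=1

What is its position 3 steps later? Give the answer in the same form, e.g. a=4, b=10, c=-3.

a=14, b=35, c=7

Constant displacement of (+2, +5, +2) per step.
step 3: a=8, b=20, c=1 + (+2, +5, +2) → a=10, b=25, c=3
step 4: a=10, b=25, c=3 + (+2, +5, +2) → a=12, b=30, c=5
step 5: a=12, b=30, c=5 + (+2, +5, +2) → a=14, b=35, c=7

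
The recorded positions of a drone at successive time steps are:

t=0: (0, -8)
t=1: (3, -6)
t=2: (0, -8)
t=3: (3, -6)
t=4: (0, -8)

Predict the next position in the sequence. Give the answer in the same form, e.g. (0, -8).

(3, -6)

Step-to-step displacements: (+3, +2), (-3, -2), (+3, +2), (-3, -2); each is -1× the previous.
step 5: (0, -8) + (+3, +2) → (3, -6)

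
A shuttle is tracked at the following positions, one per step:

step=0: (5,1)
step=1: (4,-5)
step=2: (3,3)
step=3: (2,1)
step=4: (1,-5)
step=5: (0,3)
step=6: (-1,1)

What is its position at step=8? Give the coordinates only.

(-3,3)

First: linear, -1 per step → -3 at step 8.
Second: cycles through 1, -5, 3 every 3 steps. Step 8 lands at position 2 of the cycle → 3.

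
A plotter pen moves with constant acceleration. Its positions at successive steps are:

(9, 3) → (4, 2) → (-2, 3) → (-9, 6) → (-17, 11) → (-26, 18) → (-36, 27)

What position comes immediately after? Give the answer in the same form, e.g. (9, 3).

Taking differences between consecutive positions: (-5, -1), (-6, +1), (-7, +3), (-8, +5), (-9, +7), (-10, +9). These grow by (-1, +2) each step.
step 7: (-36, 27) + (-11, +11) → (-47, 38)

(-47, 38)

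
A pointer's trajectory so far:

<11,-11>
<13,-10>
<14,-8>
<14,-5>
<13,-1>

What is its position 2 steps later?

Taking differences between consecutive positions: <+2,+1>, <+1,+2>, <+0,+3>, <-1,+4>. These grow by <-1,+1> each step.
step 5: <13,-1> + <-2,+5> → <11,4>
step 6: <11,4> + <-3,+6> → <8,10>

<8,10>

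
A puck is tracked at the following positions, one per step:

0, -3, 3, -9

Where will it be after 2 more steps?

Step-to-step displacements: -3, +6, -12; each is -2× the previous.
step 4: -9 + 24 → 15
step 5: 15 − 48 → -33

-33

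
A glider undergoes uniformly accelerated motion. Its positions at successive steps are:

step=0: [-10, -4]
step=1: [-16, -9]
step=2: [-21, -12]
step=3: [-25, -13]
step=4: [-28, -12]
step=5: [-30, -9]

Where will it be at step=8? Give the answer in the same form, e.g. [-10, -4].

Taking differences between consecutive positions: [-6, -5], [-5, -3], [-4, -1], [-3, +1], [-2, +3]. These grow by [+1, +2] each step.
step 6: [-30, -9] + [-1, +5] → [-31, -4]
step 7: [-31, -4] + [+0, +7] → [-31, 3]
step 8: [-31, 3] + [+1, +9] → [-30, 12]

[-30, 12]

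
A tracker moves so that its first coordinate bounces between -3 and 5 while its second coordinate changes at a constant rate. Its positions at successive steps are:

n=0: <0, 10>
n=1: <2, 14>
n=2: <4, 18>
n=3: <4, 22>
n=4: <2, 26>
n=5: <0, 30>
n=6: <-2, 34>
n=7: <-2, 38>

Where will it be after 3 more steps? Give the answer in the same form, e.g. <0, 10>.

The first coordinate reflects between -3 and 5, moving 2 per step.
  step 8: -2 → 0
  step 9: 0 → 2
  step 10: 2 → 4
The second coordinate changes by +4 each step: at step 10 it is 50.

<4, 50>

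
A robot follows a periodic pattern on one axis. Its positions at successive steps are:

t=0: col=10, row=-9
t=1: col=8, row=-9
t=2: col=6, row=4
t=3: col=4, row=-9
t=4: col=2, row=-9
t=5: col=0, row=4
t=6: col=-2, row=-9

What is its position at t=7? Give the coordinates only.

col=-4, row=-9

Col: linear, -2 per step → -4 at step 7.
Row: cycles through -9, -9, 4 every 3 steps. Step 7 lands at position 1 of the cycle → -9.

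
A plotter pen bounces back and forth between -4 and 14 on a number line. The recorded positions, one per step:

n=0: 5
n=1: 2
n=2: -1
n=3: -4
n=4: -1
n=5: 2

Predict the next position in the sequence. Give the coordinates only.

The value reflects between -4 and 14, moving 3 per step.
  step 6: 2 → 5

5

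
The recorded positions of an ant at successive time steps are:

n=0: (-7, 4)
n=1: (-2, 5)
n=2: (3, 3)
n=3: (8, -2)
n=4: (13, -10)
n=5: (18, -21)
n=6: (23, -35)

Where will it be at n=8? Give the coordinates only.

Taking differences between consecutive positions: (+5, +1), (+5, -2), (+5, -5), (+5, -8), (+5, -11), (+5, -14). These grow by (+0, -3) each step.
step 7: (23, -35) + (+5, -17) → (28, -52)
step 8: (28, -52) + (+5, -20) → (33, -72)

(33, -72)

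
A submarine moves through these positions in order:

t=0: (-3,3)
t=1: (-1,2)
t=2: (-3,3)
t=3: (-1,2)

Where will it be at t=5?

The jumps are (+2,-1), (-2,+1), (+2,-1) — a geometric progression with ratio -1.
step 4: (-1,2) + (-2,+1) → (-3,3)
step 5: (-3,3) + (+2,-1) → (-1,2)

(-1,2)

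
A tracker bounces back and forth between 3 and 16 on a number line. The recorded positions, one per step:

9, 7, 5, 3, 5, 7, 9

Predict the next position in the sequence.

The value travels 2 per step and bounces off the walls at 3 and 16.
  step 7: 9 → 11

11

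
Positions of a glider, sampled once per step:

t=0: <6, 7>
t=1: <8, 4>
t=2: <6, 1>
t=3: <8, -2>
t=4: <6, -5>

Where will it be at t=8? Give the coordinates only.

The first coordinate repeats the cycle [6, 8] with period 2; step 8 mod 2 = 0, giving 6.
The second coordinate changes by -3 each step, so at step 8 it is 7 + 8·(-3) = -17.

<6, -17>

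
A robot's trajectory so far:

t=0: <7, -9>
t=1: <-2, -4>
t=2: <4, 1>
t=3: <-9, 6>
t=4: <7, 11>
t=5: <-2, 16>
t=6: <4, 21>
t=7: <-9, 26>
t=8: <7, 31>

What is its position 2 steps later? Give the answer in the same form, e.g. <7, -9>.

<4, 41>

The first coordinate repeats the cycle [7, -2, 4, -9] with period 4; step 10 mod 4 = 2, giving 4.
The second coordinate changes by +5 each step, so at step 10 it is -9 + 10·(5) = 41.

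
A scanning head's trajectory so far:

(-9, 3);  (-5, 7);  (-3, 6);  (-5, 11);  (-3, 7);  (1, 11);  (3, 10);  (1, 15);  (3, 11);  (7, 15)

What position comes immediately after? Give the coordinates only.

(9, 14)

Differencing gives (+4, +4), (+2, -1), (-2, +5), (+2, -4), (+4, +4), (+2, -1), (-2, +5), (+2, -4), (+4, +4). This is the pattern (+4, +4), (+2, -1), (-2, +5), (+2, -4) repeated.
step 10: apply (+2, -1) → (9, 14)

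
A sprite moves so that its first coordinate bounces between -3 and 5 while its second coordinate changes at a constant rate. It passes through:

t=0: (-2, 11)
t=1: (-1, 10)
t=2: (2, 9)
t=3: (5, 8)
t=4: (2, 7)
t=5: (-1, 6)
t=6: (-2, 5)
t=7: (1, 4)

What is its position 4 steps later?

The first coordinate reflects between -3 and 5, moving 3 per step.
  step 8: 1 → 4
  step 9: 4 → 3
  step 10: 3 → 0
  step 11: 0 → -3
The second coordinate changes by -1 each step: at step 11 it is 0.

(-3, 0)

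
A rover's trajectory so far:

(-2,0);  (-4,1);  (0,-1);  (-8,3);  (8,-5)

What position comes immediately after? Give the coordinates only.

(-24,11)

Step-to-step displacements: (-2,+1), (+4,-2), (-8,+4), (+16,-8); each is -2× the previous.
step 5: (8,-5) + (-32,+16) → (-24,11)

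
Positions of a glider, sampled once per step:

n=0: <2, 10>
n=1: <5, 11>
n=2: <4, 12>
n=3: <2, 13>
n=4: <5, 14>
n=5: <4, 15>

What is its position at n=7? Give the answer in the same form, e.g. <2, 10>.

First: cycles through 2, 5, 4 every 3 steps. Step 7 lands at position 1 of the cycle → 5.
Second: linear, +1 per step → 17 at step 7.

<5, 17>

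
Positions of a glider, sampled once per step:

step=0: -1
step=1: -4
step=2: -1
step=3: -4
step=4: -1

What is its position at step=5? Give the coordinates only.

-4

Step-to-step displacements: -3, +3, -3, +3; each is -1× the previous.
step 5: -1 − 3 → -4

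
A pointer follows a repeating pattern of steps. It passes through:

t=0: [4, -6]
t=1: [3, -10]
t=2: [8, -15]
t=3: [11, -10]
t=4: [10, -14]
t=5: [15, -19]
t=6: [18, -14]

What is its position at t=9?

Step-to-step displacements: [-1, -4], [+5, -5], [+3, +5], [-1, -4], [+5, -5], [+3, +5] — a repeating cycle of length 3.
step 7: apply [-1, -4] → [17, -18]
step 8: apply [+5, -5] → [22, -23]
step 9: apply [+3, +5] → [25, -18]

[25, -18]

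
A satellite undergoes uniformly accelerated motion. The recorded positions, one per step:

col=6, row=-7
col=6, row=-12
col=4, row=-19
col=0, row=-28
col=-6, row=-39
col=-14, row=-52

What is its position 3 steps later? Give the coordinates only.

col=-50, row=-103

Successive displacements: (+0, -5), (-2, -7), (-4, -9), (-6, -11), (-8, -13) — each changes by (-2, -2).
step 6: col=-14, row=-52 + (-10, -15) → col=-24, row=-67
step 7: col=-24, row=-67 + (-12, -17) → col=-36, row=-84
step 8: col=-36, row=-84 + (-14, -19) → col=-50, row=-103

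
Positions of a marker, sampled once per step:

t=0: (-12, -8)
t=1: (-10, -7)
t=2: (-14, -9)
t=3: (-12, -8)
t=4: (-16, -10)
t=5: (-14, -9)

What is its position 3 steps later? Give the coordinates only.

(-20, -12)

Differencing gives (+2, +1), (-4, -2), (+2, +1), (-4, -2), (+2, +1). This is the pattern (+2, +1), (-4, -2) repeated.
step 6: apply (-4, -2) → (-18, -11)
step 7: apply (+2, +1) → (-16, -10)
step 8: apply (-4, -2) → (-20, -12)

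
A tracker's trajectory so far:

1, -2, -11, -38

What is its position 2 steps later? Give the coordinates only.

Consecutive displacements -3, -9, -27 scale by a factor of 3 each step.
step 4: -38 − 81 → -119
step 5: -119 − 243 → -362

-362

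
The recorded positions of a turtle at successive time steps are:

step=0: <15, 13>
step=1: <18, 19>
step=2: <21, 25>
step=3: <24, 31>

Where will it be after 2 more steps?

Each step adds <+3, +6> to the position.
step 4: <24, 31> + <+3, +6> → <27, 37>
step 5: <27, 37> + <+3, +6> → <30, 43>

<30, 43>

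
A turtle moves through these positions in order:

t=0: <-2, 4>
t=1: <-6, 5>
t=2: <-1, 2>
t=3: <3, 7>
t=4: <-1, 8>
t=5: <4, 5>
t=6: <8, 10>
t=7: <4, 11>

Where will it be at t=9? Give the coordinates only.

The moves between consecutive positions are <-4, +1>, <+5, -3>, <+4, +5>, <-4, +1>, <+5, -3>, <+4, +5>, <-4, +1>; they repeat the 3-cycle [<-4, +1>, <+5, -3>, <+4, +5>].
step 8: apply <+5, -3> → <9, 8>
step 9: apply <+4, +5> → <13, 13>

<13, 13>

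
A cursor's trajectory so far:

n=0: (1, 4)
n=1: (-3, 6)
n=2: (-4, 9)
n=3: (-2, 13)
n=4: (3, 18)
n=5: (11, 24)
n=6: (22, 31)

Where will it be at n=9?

(73, 58)

Successive displacements: (-4, +2), (-1, +3), (+2, +4), (+5, +5), (+8, +6), (+11, +7) — each changes by (+3, +1).
step 7: (22, 31) + (+14, +8) → (36, 39)
step 8: (36, 39) + (+17, +9) → (53, 48)
step 9: (53, 48) + (+20, +10) → (73, 58)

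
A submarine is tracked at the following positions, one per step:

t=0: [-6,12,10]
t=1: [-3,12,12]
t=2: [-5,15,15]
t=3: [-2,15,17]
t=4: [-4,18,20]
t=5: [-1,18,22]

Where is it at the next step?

[-3,21,25]

Step-to-step displacements: [+3,+0,+2], [-2,+3,+3], [+3,+0,+2], [-2,+3,+3], [+3,+0,+2] — a repeating cycle of length 2.
step 6: apply [-2,+3,+3] → [-3,21,25]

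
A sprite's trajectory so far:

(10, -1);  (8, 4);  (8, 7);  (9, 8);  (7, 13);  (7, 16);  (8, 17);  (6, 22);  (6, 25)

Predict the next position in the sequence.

Differencing gives (-2, +5), (+0, +3), (+1, +1), (-2, +5), (+0, +3), (+1, +1), (-2, +5), (+0, +3). This is the pattern (-2, +5), (+0, +3), (+1, +1) repeated.
step 9: apply (+1, +1) → (7, 26)

(7, 26)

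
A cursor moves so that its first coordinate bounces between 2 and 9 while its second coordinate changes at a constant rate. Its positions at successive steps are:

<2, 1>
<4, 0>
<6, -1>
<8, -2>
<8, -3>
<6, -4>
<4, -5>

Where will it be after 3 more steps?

The first coordinate reflects between 2 and 9, moving 2 per step.
  step 7: 4 → 2
  step 8: 2 → 4
  step 9: 4 → 6
The second coordinate changes by -1 each step: at step 9 it is -8.

<6, -8>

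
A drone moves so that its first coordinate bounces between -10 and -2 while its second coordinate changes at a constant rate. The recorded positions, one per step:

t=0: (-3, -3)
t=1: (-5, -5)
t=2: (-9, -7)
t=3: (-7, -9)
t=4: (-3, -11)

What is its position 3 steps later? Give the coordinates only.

(-7, -17)

The first coordinate reflects between -10 and -2, moving 4 per step.
  step 5: -3 → -5
  step 6: -5 → -9
  step 7: -9 → -7
The second coordinate changes by -2 each step: at step 7 it is -17.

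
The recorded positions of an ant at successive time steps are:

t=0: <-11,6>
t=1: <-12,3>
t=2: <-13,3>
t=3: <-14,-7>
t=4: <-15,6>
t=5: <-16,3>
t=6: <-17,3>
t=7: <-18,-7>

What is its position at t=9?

First: linear, -1 per step → -20 at step 9.
Second: cycles through 6, 3, 3, -7 every 4 steps. Step 9 lands at position 1 of the cycle → 3.

<-20,3>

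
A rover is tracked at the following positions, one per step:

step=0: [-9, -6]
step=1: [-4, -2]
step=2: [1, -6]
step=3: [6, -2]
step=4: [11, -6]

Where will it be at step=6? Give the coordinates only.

[21, -6]

First: linear, +5 per step → 21 at step 6.
Second: cycles through -6, -2 every 2 steps. Step 6 lands at position 0 of the cycle → -6.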